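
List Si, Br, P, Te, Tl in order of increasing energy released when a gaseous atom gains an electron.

Tl < P < Si < Te < Br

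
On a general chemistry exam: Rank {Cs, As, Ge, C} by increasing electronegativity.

Cs < Ge < As < C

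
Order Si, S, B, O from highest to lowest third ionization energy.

O, B, S, Si

The third ionization energy removes an electron from the +2 ion. For each element: Si²⁺ still has 2 valence electrons; S²⁺ still has 4 valence electrons; B²⁺ still has 1 valence electron; O²⁺ still has 4 valence electrons.
All are still removing valence electrons, so compare the +2 ions as you would atoms: IE_3 generally rises across a period (higher Z_eff) and falls down a group (larger shell), subject to the usual subshell exceptions.
Valence configurations: Si²⁺ [Ne]3s², S²⁺ [Ne]3s²3p², B²⁺ [He]2s¹, O²⁺ [He]2s²2p².
The numbers (kJ/mol): Si 3232, S 3357, B 3660, O 5300.
Hence IE_3: Si < S < B < O.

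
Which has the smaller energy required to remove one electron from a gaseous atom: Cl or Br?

First ionization energy rises across a period (greater Z_eff holds electrons more tightly) and falls down a group (valence electrons are farther from the nucleus).
All are in group 17, so first ionization energy increases up the group.
So Br has the smaller energy required to remove one electron from a gaseous atom (Br < Cl).

Br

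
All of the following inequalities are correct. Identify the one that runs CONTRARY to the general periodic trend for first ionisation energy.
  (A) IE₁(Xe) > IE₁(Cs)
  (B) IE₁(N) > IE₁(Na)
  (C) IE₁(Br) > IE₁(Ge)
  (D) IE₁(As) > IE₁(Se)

(D)

The general trend: first ionisation energy increases across a period and decreases down a group.
(A) Xe (period 5, group 18) vs Cs (period 6, group 1): the stated order agrees with the simple trend.
(B) N (period 2, group 15) vs Na (period 3, group 1): the stated order agrees with the simple trend.
(C) Br (period 4, group 17) vs Ge (period 4, group 14): the stated order agrees with the simple trend.
(D) As (period 4, group 15) vs Se (period 4, group 16): the stated order contradicts the simple trend.
The exception is (D): Se (4p⁴) ionizes more easily than half-filled As (4p³).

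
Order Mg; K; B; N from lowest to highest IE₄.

The fourth ionization energy removes an electron from the +3 ion. For each element: Mg³⁺ is already 1 electron into the core; K³⁺ is already 2 electrons into the core; B³⁺ is the bare [He] core; N³⁺ still has 2 valence electrons.
Usually core removal costs more than valence removal, but here the competition is close: a tightly held n=2 valence electron can cost more to remove than an n=3 core electron, so the actual values have to decide it.
The numbers (kJ/mol): Mg 10543, K 5877, B 25026, N 7475.
Putting it together, IE_4: K < N < Mg < B.

K < N < Mg < B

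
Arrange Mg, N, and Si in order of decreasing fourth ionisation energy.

Mg, N, Si

After 3 electrons have been removed, what remains? Mg³⁺ is already 1 electron into the core; N³⁺ still has 2 valence electrons; Si³⁺ still has 1 valence electron.
Breaking into a closed-shell core is much more expensive than removing a leftover valence electron — Mg has the largest IE_4 here.
Valence configurations: N³⁺ [He]2s², Si³⁺ [Ne]3s¹.
Approximate IE_4 values (kJ/mol): Mg 10543, N 7475, Si 4356.
Putting it together, IE_4: Si < N < Mg.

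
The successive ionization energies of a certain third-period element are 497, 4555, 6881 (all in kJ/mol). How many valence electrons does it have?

Look for the largest jump between consecutive ionization energies: IE2/IE1 ≈ 9.2, far larger than any earlier ratio.
That jump marks the point where a core electron is being removed. So the atom has 1 valence electron.

1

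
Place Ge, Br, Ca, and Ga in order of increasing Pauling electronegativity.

Ca < Ga < Ge < Br

Ca is in period 4, group 2; Ga is in period 4, group 13; Ge is in period 4, group 14; Br is in period 4, group 17.
Electronegativity increases across a period and decreases down a group, tracking effective nuclear charge and atomic size.
All lie in period 4, so electronegativity increases left to right.
So from lowest to highest: Ca < Ga < Ge < Br.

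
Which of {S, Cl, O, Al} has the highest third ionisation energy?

IE_3 is the cost of taking one more electron from the +2 cation: S²⁺ still has 4 valence electrons; Cl²⁺ still has 5 valence electrons; O²⁺ still has 4 valence electrons; Al²⁺ still has 1 valence electron.
All are still removing valence electrons, so compare the +2 ions as you would atoms: IE_3 generally rises across a period (higher Z_eff) and falls down a group (larger shell), subject to the usual subshell exceptions.
Valence configurations: S²⁺ [Ne]3s²3p², Cl²⁺ [Ne]3s²3p³, O²⁺ [He]2s²2p², Al²⁺ [Ne]3s¹.
Approximate IE_3 values (kJ/mol): S 3357, Cl 3822, O 5300, Al 2745.
So the third ionization energies run Al < S < Cl < O.

O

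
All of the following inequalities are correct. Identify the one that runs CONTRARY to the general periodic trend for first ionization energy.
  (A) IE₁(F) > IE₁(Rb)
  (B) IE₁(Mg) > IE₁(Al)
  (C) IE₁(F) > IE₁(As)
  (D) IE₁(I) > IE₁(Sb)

The general trend: first ionization energy increases across a period and decreases down a group.
(A) F (period 2, group 17) vs Rb (period 5, group 1): the stated order agrees with the simple trend.
(B) Mg (period 3, group 2) vs Al (period 3, group 13): the stated order contradicts the simple trend.
(C) F (period 2, group 17) vs As (period 4, group 15): the stated order agrees with the simple trend.
(D) I (period 5, group 17) vs Sb (period 5, group 15): the stated order agrees with the simple trend.
The exception is (B): Al's single 3p electron is easier to remove than one from Mg's filled 3s².

(B)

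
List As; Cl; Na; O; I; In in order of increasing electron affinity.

O is in period 2, group 16; Na is in period 3, group 1; Cl is in period 3, group 17; As is in period 4, group 15; In is in period 5, group 13; I is in period 5, group 17.
Electron affinity generally becomes more exothermic across a period toward the halogens and less exothermic down a group.
Neither a single period nor a single group — weigh both effects.
Na > In: the two effects oppose for this pair; the down-group effect wins (53 vs 29 kJ/mol).
As > Na: the two effects oppose for this pair; the across-period effect wins (78 vs 53 kJ/mol).
O > As: both effects reinforce here, so O is clearly the higher of the two.
I > O: the two effects oppose for this pair; the across-period effect wins (295 vs 141 kJ/mol).
Cl > I: Cl sits above I in group 17, so the down-group effect alone puts Cl higher.
Approximate values (kJ/mol): O 141, Na 53, Cl 349, As 78, In 29, I 295.
So from lowest to highest: In < Na < As < O < I < Cl.

In < Na < As < O < I < Cl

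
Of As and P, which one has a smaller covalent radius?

P

Moving right in a period, electrons are added to the same shell under a stronger nuclear pull, so atoms get smaller; moving down, a new shell is opened and atoms get larger.
All are in group 15, so atomic radius increases down the group.
So P has the smaller covalent radius (P < As).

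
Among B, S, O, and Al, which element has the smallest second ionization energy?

Al

Consider each +1 ion: B⁺ still has 2 valence electrons; S⁺ still has 5 valence electrons; O⁺ still has 5 valence electrons; Al⁺ still has 2 valence electrons.
All are still removing valence electrons, so compare the +1 ions as you would atoms: IE_2 generally rises across a period (higher Z_eff) and falls down a group (larger shell), subject to the usual subshell exceptions.
Valence configurations: B⁺ [He]2s², S⁺ [Ne]3s²3p³, O⁺ [He]2s²2p³, Al⁺ [Ne]3s².
Approximate IE_2 values (kJ/mol): B 2427, S 2252, O 3388, Al 1817.
So the second ionization energies run Al < S < B < O.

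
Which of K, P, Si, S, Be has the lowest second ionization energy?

Si

IE_2 is the cost of taking one more electron from the +1 cation: K⁺ is the bare [Ar] core; P⁺ still has 4 valence electrons; Si⁺ still has 3 valence electrons; S⁺ still has 5 valence electrons; Be⁺ still has 1 valence electron.
Core electrons are held far more tightly than valence electrons, so K tops the IE_2 order.
Valence configurations: P⁺ [Ne]3s²3p², Si⁺ [Ne]3s²3p¹, S⁺ [Ne]3s²3p³, Be⁺ [He]2s¹.
The numbers (kJ/mol): K 3052, P 1907, Si 1577, S 2252, Be 1757.
Overall IE_2 order: Si < Be < P < S < K.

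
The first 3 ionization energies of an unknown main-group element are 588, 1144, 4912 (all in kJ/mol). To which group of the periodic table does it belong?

Group 2

Look for the largest jump between consecutive ionization energies: IE3/IE2 ≈ 4.3, far larger than any earlier ratio.
That jump marks the point where a core electron is being removed. So the atom has 2 valence electrons.
A main-group element with 2 valence electrons is in group 2.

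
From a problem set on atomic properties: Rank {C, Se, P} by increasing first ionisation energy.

C is in period 2, group 14; P is in period 3, group 15; Se is in period 4, group 16.
Removing the outermost electron gets harder across a period and easier down a group.
A diagonal step moves right (one effect) and down (the opposite effect) at once.
P > Se: the two effects oppose for this pair; the down-group effect wins (1012 vs 941 kJ/mol).
C > P: period and group pull opposite ways; the down-group shift dominates (1086 vs 1012 kJ/mol).
For reference (kJ/mol): C 1086, P 1012, Se 941.
So from lowest to highest: Se < P < C.

Se < P < C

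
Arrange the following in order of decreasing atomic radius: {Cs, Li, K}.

Li is in period 2, group 1; K is in period 4, group 1; Cs is in period 6, group 1.
Moving right in a period, electrons are added to the same shell under a stronger nuclear pull, so atoms get smaller; moving down, a new shell is opened and atoms get larger.
All are in group 1, so atomic radius increases down the group.
So from largest to smallest: Cs > K > Li.

Cs > K > Li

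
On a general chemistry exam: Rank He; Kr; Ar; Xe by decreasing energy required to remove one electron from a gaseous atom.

He is in period 1, group 18; Ar is in period 3, group 18; Kr is in period 4, group 18; Xe is in period 5, group 18.
First ionization energy rises across a period (greater Z_eff holds electrons more tightly) and falls down a group (valence electrons are farther from the nucleus).
All are in group 18, so first ionization energy increases up the group.
So from highest to lowest: He > Ar > Kr > Xe.

He > Ar > Kr > Xe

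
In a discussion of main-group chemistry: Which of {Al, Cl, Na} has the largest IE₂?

Consider each +1 ion: Al⁺ still has 2 valence electrons; Cl⁺ still has 6 valence electrons; Na⁺ is the bare [Ne] core.
Core electrons are held far more tightly than valence electrons, so Na tops the IE_2 order.
Valence configurations: Al⁺ [Ne]3s², Cl⁺ [Ne]3s²3p⁴.
The numbers (kJ/mol): Al 1817, Cl 2298, Na 4562.
Overall IE_2 order: Al < Cl < Na.

Na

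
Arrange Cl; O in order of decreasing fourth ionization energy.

Consider each +3 ion: Cl³⁺ still has 4 valence electrons; O³⁺ still has 3 valence electrons.
All are still removing valence electrons, so compare the +3 ions as you would atoms: IE_4 generally rises across a period (higher Z_eff) and falls down a group (larger shell), subject to the usual subshell exceptions.
Valence configurations: Cl³⁺ [Ne]3s²3p², O³⁺ [He]2s²2p¹.
The numbers (kJ/mol): Cl 5159, O 7469.
So the fourth ionization energies run Cl < O.

O > Cl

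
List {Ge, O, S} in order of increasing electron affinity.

EA tends to increase across a period and decrease down a group, though the pattern is less regular than for IE or radius.
Here both period and group differ, so the two effects have to be weighed against each other.
O > Ge: both effects reinforce here, so O is clearly the higher of the two.
S > O: this pair runs against the simple trend — see the exception note.
Note the exception: S has a higher electron affinity than O, contrary to the simple trend — the compact 2p subshell of O repels the added electron more than S's larger 3p does.
Approximate values (kJ/mol): O 141, S 200, Ge 119.
So from lowest to highest: Ge < O < S.

Ge, O, S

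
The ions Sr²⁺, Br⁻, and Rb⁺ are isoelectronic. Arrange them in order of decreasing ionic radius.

All of these have 36 electrons, so size is governed by nuclear charge alone: the more protons, the stronger the pull on the same electron cloud, and the smaller the ion.
Nuclear charges: Sr²⁺ (Z=38), Rb⁺ (Z=37), Br⁻ (Z=35).
Largest to smallest: Br⁻ > Rb⁺ > Sr²⁺.

Br⁻ > Rb⁺ > Sr²⁺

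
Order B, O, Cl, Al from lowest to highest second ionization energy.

Al < Cl < B < O

Consider each +1 ion: B⁺ still has 2 valence electrons; O⁺ still has 5 valence electrons; Cl⁺ still has 6 valence electrons; Al⁺ still has 2 valence electrons.
All are still removing valence electrons, so compare the +1 ions as you would atoms: IE_2 generally rises across a period (higher Z_eff) and falls down a group (larger shell), subject to the usual subshell exceptions.
Valence configurations: B⁺ [He]2s², O⁺ [He]2s²2p³, Cl⁺ [Ne]3s²3p⁴, Al⁺ [Ne]3s².
Approximate IE_2 values (kJ/mol): B 2427, O 3388, Cl 2298, Al 1817.
Overall IE_2 order: Al < Cl < B < O.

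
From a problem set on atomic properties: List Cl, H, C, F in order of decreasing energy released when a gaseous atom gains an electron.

Cl > F > C > H

H is in period 1, group 1; C is in period 2, group 14; F is in period 2, group 17; Cl is in period 3, group 17.
EA tends to increase across a period and decrease down a group, though the pattern is less regular than for IE or radius.
These span different periods and groups, so the two trends combine.
C > H: the two effects oppose for this pair; the across-period effect wins (122 vs 73 kJ/mol).
F > C: F lies to the right of C in period 2, so the across-period effect alone puts F higher.
Cl > F: this pair runs against the simple trend — see the exception note.
Note the exception: Cl has a higher electron affinity than F, contrary to the simple trend — F's small 2p subshell makes the incoming electron feel strong e⁻–e⁻ repulsion, so Cl actually releases more energy on gaining an electron.
Approximate values (kJ/mol): H 73, C 122, F 328, Cl 349.
So from highest to lowest: Cl > F > C > H.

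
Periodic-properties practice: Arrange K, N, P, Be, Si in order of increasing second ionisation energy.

Consider each +1 ion: K⁺ is the bare [Ar] core; N⁺ still has 4 valence electrons; P⁺ still has 4 valence electrons; Be⁺ still has 1 valence electron; Si⁺ still has 3 valence electrons.
Breaking into a closed-shell core is much more expensive than removing a leftover valence electron — K has the largest IE_2 here.
Valence configurations: N⁺ [He]2s²2p², P⁺ [Ne]3s²3p², Be⁺ [He]2s¹, Si⁺ [Ne]3s²3p¹.
Tabulated IE_2 (kJ/mol): K 3052, N 2856, P 1907, Be 1757, Si 1577.
Putting it together, IE_2: Si < Be < P < N < K.

Si, Be, P, N, K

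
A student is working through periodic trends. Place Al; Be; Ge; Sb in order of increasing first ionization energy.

Al < Ge < Sb < Be

Be is in period 2, group 2; Al is in period 3, group 13; Ge is in period 4, group 14; Sb is in period 5, group 15.
IE₁ increases left→right with effective nuclear charge and decreases top→bottom as the valence shell moves farther out.
These sit on a diagonal, where the across-period and down-group effects partly cancel.
Ge > Al: period and group pull opposite ways; the across-period shift dominates (762 vs 578 kJ/mol).
Sb > Ge: the two effects oppose for this pair; the across-period effect wins (831 vs 762 kJ/mol).
Be > Sb: the two effects oppose for this pair; the down-group effect wins (900 vs 831 kJ/mol).
Tabulated first ionization energy (kJ/mol): Be 900, Al 578, Ge 762, Sb 831.
So from lowest to highest: Al < Ge < Sb < Be.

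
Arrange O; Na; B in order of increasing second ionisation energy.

IE_2 is the cost of taking one more electron from the +1 cation: O⁺ still has 5 valence electrons; Na⁺ is the bare [Ne] core; B⁺ still has 2 valence electrons.
Core electrons are held far more tightly than valence electrons, so Na tops the IE_2 order.
Valence configurations: O⁺ [He]2s²2p³, B⁺ [He]2s².
Tabulated IE_2 (kJ/mol): O 3388, Na 4562, B 2427.
Overall IE_2 order: B < O < Na.

B, O, Na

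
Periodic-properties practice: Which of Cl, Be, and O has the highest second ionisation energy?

O

IE_2 is the cost of taking one more electron from the +1 cation: Cl⁺ still has 6 valence electrons; Be⁺ still has 1 valence electron; O⁺ still has 5 valence electrons.
All are still removing valence electrons, so compare the +1 ions as you would atoms: IE_2 generally rises across a period (higher Z_eff) and falls down a group (larger shell), subject to the usual subshell exceptions.
Valence configurations: Cl⁺ [Ne]3s²3p⁴, Be⁺ [He]2s¹, O⁺ [He]2s²2p³.
The numbers (kJ/mol): Cl 2298, Be 1757, O 3388.
So the second ionization energies run Be < Cl < O.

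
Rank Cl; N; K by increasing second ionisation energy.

Cl < N < K

IE_2 is the cost of taking one more electron from the +1 cation: Cl⁺ still has 6 valence electrons; N⁺ still has 4 valence electrons; K⁺ is the bare [Ar] core.
Pulling an electron out of a noble-gas core costs far more than removing a remaining valence electron, so K sits at the high end of IE_2.
Valence configurations: Cl⁺ [Ne]3s²3p⁴, N⁺ [He]2s²2p².
Approximate IE_2 values (kJ/mol): Cl 2298, N 2856, K 3052.
Overall IE_2 order: Cl < N < K.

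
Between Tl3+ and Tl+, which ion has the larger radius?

Tl+

Both ions have Z = 81 protons, but Tl3+ has lost more electrons, so its remaining electrons feel a larger effective nuclear charge per electron and are pulled in more tightly.
Higher positive charge → smaller ion, so Tl+ > Tl3+.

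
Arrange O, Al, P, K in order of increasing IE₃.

Al, P, K, O

IE_3 is the cost of taking one more electron from the +2 cation: O²⁺ still has 4 valence electrons; Al²⁺ still has 1 valence electron; P²⁺ still has 3 valence electrons; K²⁺ is already 1 electron into the core.
Usually core removal costs more than valence removal, but here the competition is close: a tightly held n=2 valence electron can cost more to remove than an n=3 core electron, so the actual values have to decide it.
Valence configurations: O²⁺ [He]2s²2p², Al²⁺ [Ne]3s¹, P²⁺ [Ne]3s²3p¹.
Tabulated IE_3 (kJ/mol): O 5300, Al 2745, P 2914, K 4420.
So the third ionization energies run Al < P < K < O.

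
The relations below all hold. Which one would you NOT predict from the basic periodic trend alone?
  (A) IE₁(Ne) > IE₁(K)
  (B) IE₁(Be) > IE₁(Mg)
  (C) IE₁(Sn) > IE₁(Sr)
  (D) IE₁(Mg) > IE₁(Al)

(D)

The general trend: IE₁ increases across a period and decreases down a group.
(A) Ne (period 2, group 18) vs K (period 4, group 1): the stated order agrees with the simple trend.
(B) Be (period 2, group 2) vs Mg (period 3, group 2): the stated order agrees with the simple trend.
(C) Sn (period 5, group 14) vs Sr (period 5, group 2): the stated order agrees with the simple trend.
(D) Mg (period 3, group 2) vs Al (period 3, group 13): the stated order contradicts the simple trend.
The exception is (D): Al's single 3p electron is easier to remove than one from Mg's filled 3s².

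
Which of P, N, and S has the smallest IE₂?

After 1 electron has been removed, what remains? P⁺ still has 4 valence electrons; N⁺ still has 4 valence electrons; S⁺ still has 5 valence electrons.
All are still removing valence electrons, so compare the +1 ions as you would atoms: IE_2 generally rises across a period (higher Z_eff) and falls down a group (larger shell), subject to the usual subshell exceptions.
Valence configurations: P⁺ [Ne]3s²3p², N⁺ [He]2s²2p², S⁺ [Ne]3s²3p³.
The numbers (kJ/mol): P 1907, N 2856, S 2252.
Putting it together, IE_2: P < S < N.

P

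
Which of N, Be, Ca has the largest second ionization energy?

N

IE_2 is the cost of taking one more electron from the +1 cation: N⁺ still has 4 valence electrons; Be⁺ still has 1 valence electron; Ca⁺ still has 1 valence electron.
All are still removing valence electrons, so compare the +1 ions as you would atoms: IE_2 generally rises across a period (higher Z_eff) and falls down a group (larger shell), subject to the usual subshell exceptions.
Valence configurations: N⁺ [He]2s²2p², Be⁺ [He]2s¹, Ca⁺ [Ar]4s¹.
Tabulated IE_2 (kJ/mol): N 2856, Be 1757, Ca 1145.
Overall IE_2 order: Ca < Be < N.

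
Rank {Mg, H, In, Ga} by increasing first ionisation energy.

In, Ga, Mg, H

H is in period 1, group 1; Mg is in period 3, group 2; Ga is in period 4, group 13; In is in period 5, group 13.
IE₁ increases left→right with effective nuclear charge and decreases top→bottom as the valence shell moves farther out.
Neither a single period nor a single group — weigh both effects.
Ga > In: Ga sits above In in group 13, so the down-group effect alone puts Ga higher.
Mg > Ga: the two effects oppose for this pair; the down-group effect wins (738 vs 579 kJ/mol).
H > Mg: period and group pull opposite ways; the down-group shift dominates (1312 vs 738 kJ/mol).
For reference (kJ/mol): H 1312, Mg 738, Ga 579, In 558.
So from lowest to highest: In < Ga < Mg < H.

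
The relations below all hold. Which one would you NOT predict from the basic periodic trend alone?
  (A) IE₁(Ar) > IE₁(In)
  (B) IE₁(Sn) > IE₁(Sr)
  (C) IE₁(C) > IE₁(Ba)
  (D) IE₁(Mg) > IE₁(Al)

(D)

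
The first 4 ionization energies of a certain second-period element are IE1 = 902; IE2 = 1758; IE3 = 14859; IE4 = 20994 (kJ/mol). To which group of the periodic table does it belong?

Group 2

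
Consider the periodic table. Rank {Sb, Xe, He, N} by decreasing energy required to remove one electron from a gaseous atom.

He, N, Xe, Sb

He is in period 1, group 18; N is in period 2, group 15; Sb is in period 5, group 15; Xe is in period 5, group 18.
IE₁ increases left→right with effective nuclear charge and decreases top→bottom as the valence shell moves farther out.
Here both period and group differ, so the two effects have to be weighed against each other.
Xe > Sb: both are in period 5; the period trend gives Xe the larger value.
N > Xe: period and group pull opposite ways; the down-group shift dominates (1402 vs 1170 kJ/mol).
He > N: both effects reinforce here, so He is clearly the higher of the two.
Approximate values (kJ/mol): He 2372, N 1402, Sb 831, Xe 1170.
So from highest to lowest: He > N > Xe > Sb.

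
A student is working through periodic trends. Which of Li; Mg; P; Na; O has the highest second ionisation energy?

Consider each +1 ion: Li⁺ is the bare [He] core; Mg⁺ still has 1 valence electron; P⁺ still has 4 valence electrons; Na⁺ is the bare [Ne] core; O⁺ still has 5 valence electrons.
Core electrons are held far more tightly than valence electrons, so Na and Li top the IE_2 order.
Valence configurations: Mg⁺ [Ne]3s¹, P⁺ [Ne]3s²3p², O⁺ [He]2s²2p³.
The numbers (kJ/mol): Li 7298, Mg 1451, P 1907, Na 4562, O 3388.
Overall IE_2 order: Mg < P < O < Na < Li.

Li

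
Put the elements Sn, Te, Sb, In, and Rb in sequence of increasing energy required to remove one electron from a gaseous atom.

Rb < In < Sn < Sb < Te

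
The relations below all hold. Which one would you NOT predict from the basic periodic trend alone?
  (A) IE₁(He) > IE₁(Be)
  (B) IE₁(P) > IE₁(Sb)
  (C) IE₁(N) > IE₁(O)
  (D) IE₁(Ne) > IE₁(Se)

(C)

The general trend: first ionisation energy increases across a period and decreases down a group.
(A) He (period 1, group 18) vs Be (period 2, group 2): the stated order agrees with the simple trend.
(B) P (period 3, group 15) vs Sb (period 5, group 15): the stated order agrees with the simple trend.
(C) N (period 2, group 15) vs O (period 2, group 16): the stated order contradicts the simple trend.
(D) Ne (period 2, group 18) vs Se (period 4, group 16): the stated order agrees with the simple trend.
The exception is (C): pairing an electron in O's 2p⁴ costs repulsion energy, so O ionizes more easily than half-filled N (2p³).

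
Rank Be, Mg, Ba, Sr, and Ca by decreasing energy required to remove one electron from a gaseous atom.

Be is in period 2, group 2; Mg is in period 3, group 2; Ca is in period 4, group 2; Sr is in period 5, group 2; Ba is in period 6, group 2.
Across a period the outer electron is held more tightly (higher IE₁); down a group it sits in a higher shell, more shielded, and comes off more easily.
All are in group 2, so first ionization energy increases up the group.
So from highest to lowest: Be > Mg > Ca > Sr > Ba.

Be > Mg > Ca > Sr > Ba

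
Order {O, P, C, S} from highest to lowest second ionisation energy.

The second ionization energy removes an electron from the +1 ion. For each element: O⁺ still has 5 valence electrons; P⁺ still has 4 valence electrons; C⁺ still has 3 valence electrons; S⁺ still has 5 valence electrons.
All are still removing valence electrons, so compare the +1 ions as you would atoms: IE_2 generally rises across a period (higher Z_eff) and falls down a group (larger shell), subject to the usual subshell exceptions.
Valence configurations: O⁺ [He]2s²2p³, P⁺ [Ne]3s²3p², C⁺ [He]2s²2p¹, S⁺ [Ne]3s²3p³.
The numbers (kJ/mol): O 3388, P 1907, C 2353, S 2252.
Putting it together, IE_2: P < S < C < O.

O > C > S > P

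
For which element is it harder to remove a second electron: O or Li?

Consider each +1 ion: O⁺ still has 5 valence electrons; Li⁺ is the bare [He] core.
Core electrons are held far more tightly than valence electrons, so Li tops the IE_2 order.
Tabulated IE_2 (kJ/mol): O 3388, Li 7298.
Hence IE_2: O < Li.

Li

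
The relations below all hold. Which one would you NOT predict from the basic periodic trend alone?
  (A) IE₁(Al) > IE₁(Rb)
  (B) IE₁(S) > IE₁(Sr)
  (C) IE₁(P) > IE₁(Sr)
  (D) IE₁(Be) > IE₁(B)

The general trend: IE₁ increases across a period and decreases down a group.
(A) Al (period 3, group 13) vs Rb (period 5, group 1): the stated order agrees with the simple trend.
(B) S (period 3, group 16) vs Sr (period 5, group 2): the stated order agrees with the simple trend.
(C) P (period 3, group 15) vs Sr (period 5, group 2): the stated order agrees with the simple trend.
(D) Be (period 2, group 2) vs B (period 2, group 13): the stated order contradicts the simple trend.
The exception is (D): removing B's lone 2p electron is easier than breaking Be's filled 2s².

(D)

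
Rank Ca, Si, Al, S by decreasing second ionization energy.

S > Al > Si > Ca

IE_2 is the cost of taking one more electron from the +1 cation: Ca⁺ still has 1 valence electron; Si⁺ still has 3 valence electrons; Al⁺ still has 2 valence electrons; S⁺ still has 5 valence electrons.
All are still removing valence electrons, so compare the +1 ions as you would atoms: IE_2 generally rises across a period (higher Z_eff) and falls down a group (larger shell), subject to the usual subshell exceptions.
Valence configurations: Ca⁺ [Ar]4s¹, Si⁺ [Ne]3s²3p¹, Al⁺ [Ne]3s², S⁺ [Ne]3s²3p³.
Si⁺ loses a lone 3p electron whereas Al⁺ must break into a filled 3s² pair, so IE_2(Al) > IE_2(Si) even though Si has the higher nuclear charge.
Approximate IE_2 values (kJ/mol): Ca 1145, Si 1577, Al 1817, S 2252.
Overall IE_2 order: Ca < Si < Al < S.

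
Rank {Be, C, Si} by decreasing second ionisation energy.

C > Be > Si

IE_2 is the cost of taking one more electron from the +1 cation: Be⁺ still has 1 valence electron; C⁺ still has 3 valence electrons; Si⁺ still has 3 valence electrons.
All are still removing valence electrons, so compare the +1 ions as you would atoms: IE_2 generally rises across a period (higher Z_eff) and falls down a group (larger shell), subject to the usual subshell exceptions.
Valence configurations: Be⁺ [He]2s¹, C⁺ [He]2s²2p¹, Si⁺ [Ne]3s²3p¹.
Tabulated IE_2 (kJ/mol): Be 1757, C 2353, Si 1577.
Putting it together, IE_2: Si < Be < C.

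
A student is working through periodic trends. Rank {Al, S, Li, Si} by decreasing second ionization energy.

After 1 electron has been removed, what remains? Al⁺ still has 2 valence electrons; S⁺ still has 5 valence electrons; Li⁺ is the bare [He] core; Si⁺ still has 3 valence electrons.
Core electrons are held far more tightly than valence electrons, so Li tops the IE_2 order.
Valence configurations: Al⁺ [Ne]3s², S⁺ [Ne]3s²3p³, Si⁺ [Ne]3s²3p¹.
Si⁺ loses a lone 3p electron whereas Al⁺ must break into a filled 3s² pair, so IE_2(Al) > IE_2(Si) even though Si has the higher nuclear charge.
Tabulated IE_2 (kJ/mol): Al 1817, S 2252, Li 7298, Si 1577.
Hence IE_2: Si < Al < S < Li.

Li > S > Al > Si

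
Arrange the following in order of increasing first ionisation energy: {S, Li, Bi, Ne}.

Li, Bi, S, Ne

Li is in period 2, group 1; Ne is in period 2, group 18; S is in period 3, group 16; Bi is in period 6, group 15.
First ionization energy rises across a period (greater Z_eff holds electrons more tightly) and falls down a group (valence electrons are farther from the nucleus).
These span different periods and groups, so the two trends combine.
Bi > Li: the two effects oppose for this pair; the across-period effect wins (703 vs 520 kJ/mol).
S > Bi: both effects reinforce here, so S is clearly the higher of the two.
Ne > S: relative to S, both the across-period and down-group shifts push Ne's first ionization energy up.
Tabulated first ionization energy (kJ/mol): Li 520, Ne 2081, S 1000, Bi 703.
So from lowest to highest: Li < Bi < S < Ne.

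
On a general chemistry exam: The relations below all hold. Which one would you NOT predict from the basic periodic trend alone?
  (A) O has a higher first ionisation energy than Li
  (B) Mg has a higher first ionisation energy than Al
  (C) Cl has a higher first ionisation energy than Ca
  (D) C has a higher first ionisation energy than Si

(B)

The general trend: first ionisation energy increases across a period and decreases down a group.
(A) O (period 2, group 16) vs Li (period 2, group 1): the stated order agrees with the simple trend.
(B) Mg (period 3, group 2) vs Al (period 3, group 13): the stated order contradicts the simple trend.
(C) Cl (period 3, group 17) vs Ca (period 4, group 2): the stated order agrees with the simple trend.
(D) C (period 2, group 14) vs Si (period 3, group 14): the stated order agrees with the simple trend.
The exception is (B): Al's single 3p electron is easier to remove than one from Mg's filled 3s².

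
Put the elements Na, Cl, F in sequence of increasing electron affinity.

F is in period 2, group 17; Na is in period 3, group 1; Cl is in period 3, group 17.
Adding an electron releases more energy for atoms nearer the top right (short of the noble gases).
Here both period and group differ, so the two effects have to be weighed against each other.
F > Na: both effects reinforce here, so F is clearly the higher of the two.
Cl > F: this pair runs against the simple trend — see the exception note.
Note the exception: Cl has a higher electron affinity than F, contrary to the simple trend — F's small 2p subshell makes the incoming electron feel strong e⁻–e⁻ repulsion, so Cl actually releases more energy on gaining an electron.
Approximate values (kJ/mol): F 328, Na 53, Cl 349.
So from lowest to highest: Na < F < Cl.

Na < F < Cl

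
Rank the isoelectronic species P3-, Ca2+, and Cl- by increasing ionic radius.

All of these have 18 electrons, so size is governed by nuclear charge alone: the more protons, the stronger the pull on the same electron cloud, and the smaller the ion.
Nuclear charges: Ca2+ (Z=20), Cl- (Z=17), P3- (Z=15).
Smallest to largest: Ca2+ < Cl- < P3-.

Ca2+, Cl-, P3-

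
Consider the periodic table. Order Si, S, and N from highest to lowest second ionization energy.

IE_2 is the cost of taking one more electron from the +1 cation: Si⁺ still has 3 valence electrons; S⁺ still has 5 valence electrons; N⁺ still has 4 valence electrons.
All are still removing valence electrons, so compare the +1 ions as you would atoms: IE_2 generally rises across a period (higher Z_eff) and falls down a group (larger shell), subject to the usual subshell exceptions.
Valence configurations: Si⁺ [Ne]3s²3p¹, S⁺ [Ne]3s²3p³, N⁺ [He]2s²2p².
Approximate IE_2 values (kJ/mol): Si 1577, S 2252, N 2856.
Hence IE_2: Si < S < N.

N > S > Si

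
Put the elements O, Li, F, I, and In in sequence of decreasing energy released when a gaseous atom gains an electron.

F > I > O > Li > In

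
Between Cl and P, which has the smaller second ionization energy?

Consider each +1 ion: Cl⁺ still has 6 valence electrons; P⁺ still has 4 valence electrons.
All are still removing valence electrons, so compare the +1 ions as you would atoms: IE_2 generally rises across a period (higher Z_eff) and falls down a group (larger shell), subject to the usual subshell exceptions.
Valence configurations: Cl⁺ [Ne]3s²3p⁴, P⁺ [Ne]3s²3p².
Tabulated IE_2 (kJ/mol): Cl 2298, P 1907.
So the second ionization energies run P < Cl.

P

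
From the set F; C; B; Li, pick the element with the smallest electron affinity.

B

Li is in period 2, group 1; B is in period 2, group 13; C is in period 2, group 14; F is in period 2, group 17.
Electron affinity generally becomes more exothermic across a period toward the halogens and less exothermic down a group.
All lie in period 2; the across-period trend (electron affinity increases left to right) applies, with the exception below.
Note the exception: Li has a higher electron affinity than B, contrary to the simple trend — B's ns²np¹ configuration gives only a small electron affinity — the sparsely filled np subshell binds an added electron weakly.
Tabulated electron affinity (kJ/mol): Li 60, B 27, C 122, F 328.
The smallest electron affinity among these belongs to B.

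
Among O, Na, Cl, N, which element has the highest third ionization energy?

Na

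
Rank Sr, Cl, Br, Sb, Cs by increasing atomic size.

Cl is in period 3, group 17; Br is in period 4, group 17; Sr is in period 5, group 2; Sb is in period 5, group 15; Cs is in period 6, group 1.
Atomic radius shrinks across a period as nuclear charge pulls the same shell inward, and grows down a group as new shells are added.
Here both period and group differ, so the two effects have to be weighed against each other.
Br > Cl: they share group 17; the group trend gives Br the larger value.
Sb > Br: relative to Br, both the across-period and down-group shifts push Sb's atomic radius up.
Sr > Sb: both are in period 5; the period trend gives Sr the larger value.
Cs > Sr: relative to Sr, both the across-period and down-group shifts push Cs's atomic radius up.
Approximate values (pm): Cl 99, Br 114, Sr 185, Sb 140, Cs 232.
So from smallest to largest: Cl < Br < Sb < Sr < Cs.

Cl < Br < Sb < Sr < Cs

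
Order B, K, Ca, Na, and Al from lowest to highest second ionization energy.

IE_2 is the cost of taking one more electron from the +1 cation: B⁺ still has 2 valence electrons; K⁺ is the bare [Ar] core; Ca⁺ still has 1 valence electron; Na⁺ is the bare [Ne] core; Al⁺ still has 2 valence electrons.
Core electrons are held far more tightly than valence electrons, so K and Na top the IE_2 order.
Valence configurations: B⁺ [He]2s², Ca⁺ [Ar]4s¹, Al⁺ [Ne]3s².
Tabulated IE_2 (kJ/mol): B 2427, K 3052, Ca 1145, Na 4562, Al 1817.
Overall IE_2 order: Ca < Al < B < K < Na.

Ca < Al < B < K < Na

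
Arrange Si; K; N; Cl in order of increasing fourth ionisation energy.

Si, Cl, K, N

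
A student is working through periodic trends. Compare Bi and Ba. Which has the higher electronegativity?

Ba is in period 6, group 2; Bi is in period 6, group 15.
EN rises left→right (higher Z_eff, smaller atoms) and falls top→bottom (larger, more shielded atoms).
All lie in period 6, so electronegativity increases left to right.
So Bi has the higher electronegativity (Bi > Ba).

Bi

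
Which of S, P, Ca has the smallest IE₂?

The second ionization energy removes an electron from the +1 ion. For each element: S⁺ still has 5 valence electrons; P⁺ still has 4 valence electrons; Ca⁺ still has 1 valence electron.
All are still removing valence electrons, so compare the +1 ions as you would atoms: IE_2 generally rises across a period (higher Z_eff) and falls down a group (larger shell), subject to the usual subshell exceptions.
Valence configurations: S⁺ [Ne]3s²3p³, P⁺ [Ne]3s²3p², Ca⁺ [Ar]4s¹.
Approximate IE_2 values (kJ/mol): S 2252, P 1907, Ca 1145.
Hence IE_2: Ca < P < S.

Ca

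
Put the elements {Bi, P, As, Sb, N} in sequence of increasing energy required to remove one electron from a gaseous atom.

Bi < Sb < As < P < N

N is in period 2, group 15; P is in period 3, group 15; As is in period 4, group 15; Sb is in period 5, group 15; Bi is in period 6, group 15.
Across a period the outer electron is held more tightly (higher IE₁); down a group it sits in a higher shell, more shielded, and comes off more easily.
All are in group 15, so first ionization energy increases up the group.
So from lowest to highest: Bi < Sb < As < P < N.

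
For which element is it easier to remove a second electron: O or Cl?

Cl

Consider each +1 ion: O⁺ still has 5 valence electrons; Cl⁺ still has 6 valence electrons.
All are still removing valence electrons, so compare the +1 ions as you would atoms: IE_2 generally rises across a period (higher Z_eff) and falls down a group (larger shell), subject to the usual subshell exceptions.
Valence configurations: O⁺ [He]2s²2p³, Cl⁺ [Ne]3s²3p⁴.
Tabulated IE_2 (kJ/mol): O 3388, Cl 2298.
Hence IE_2: Cl < O.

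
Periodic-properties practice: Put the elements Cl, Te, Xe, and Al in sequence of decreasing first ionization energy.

Al is in period 3, group 13; Cl is in period 3, group 17; Te is in period 5, group 16; Xe is in period 5, group 18.
First ionization energy rises across a period (greater Z_eff holds electrons more tightly) and falls down a group (valence electrons are farther from the nucleus).
Neither a single period nor a single group — weigh both effects.
Te > Al: period and group pull opposite ways; the across-period shift dominates (869 vs 578 kJ/mol).
Xe > Te: Xe lies to the right of Te in period 5, so the across-period effect alone puts Xe higher.
Cl > Xe: period and group pull opposite ways; the down-group shift dominates (1251 vs 1170 kJ/mol).
Approximate values (kJ/mol): Al 578, Cl 1251, Te 869, Xe 1170.
So from highest to lowest: Cl > Xe > Te > Al.

Cl > Xe > Te > Al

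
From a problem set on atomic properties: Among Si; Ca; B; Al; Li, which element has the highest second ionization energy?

Consider each +1 ion: Si⁺ still has 3 valence electrons; Ca⁺ still has 1 valence electron; B⁺ still has 2 valence electrons; Al⁺ still has 2 valence electrons; Li⁺ is the bare [He] core.
Pulling an electron out of a noble-gas core costs far more than removing a remaining valence electron, so Li sits at the high end of IE_2.
Valence configurations: Si⁺ [Ne]3s²3p¹, Ca⁺ [Ar]4s¹, B⁺ [He]2s², Al⁺ [Ne]3s².
Si⁺ loses a lone 3p electron whereas Al⁺ must break into a filled 3s² pair, so IE_2(Al) > IE_2(Si) even though Si has the higher nuclear charge.
Approximate IE_2 values (kJ/mol): Si 1577, Ca 1145, B 2427, Al 1817, Li 7298.
Putting it together, IE_2: Ca < Si < Al < B < Li.

Li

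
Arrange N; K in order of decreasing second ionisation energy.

IE_2 is the cost of taking one more electron from the +1 cation: N⁺ still has 4 valence electrons; K⁺ is the bare [Ar] core.
Pulling an electron out of a noble-gas core costs far more than removing a remaining valence electron, so K sits at the high end of IE_2.
Tabulated IE_2 (kJ/mol): N 2856, K 3052.
So the second ionization energies run N < K.

K, N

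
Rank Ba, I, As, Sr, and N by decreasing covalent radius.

Atomic radius shrinks across a period as nuclear charge pulls the same shell inward, and grows down a group as new shells are added.
Here both period and group differ, so the two effects have to be weighed against each other.
As > N: they share group 15; the group trend gives As the larger value.
I > As: the two effects oppose for this pair; the down-group effect wins (133 vs 121 pm).
Sr > I: Sr lies to the left of I in period 5, so the across-period effect alone puts Sr larger.
Ba > Sr: Ba sits below Sr in group 2, so the down-group effect alone puts Ba larger.
For reference (pm): N 71, As 121, Sr 185, I 133, Ba 196.
So from largest to smallest: Ba > Sr > I > As > N.

Ba > Sr > I > As > N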